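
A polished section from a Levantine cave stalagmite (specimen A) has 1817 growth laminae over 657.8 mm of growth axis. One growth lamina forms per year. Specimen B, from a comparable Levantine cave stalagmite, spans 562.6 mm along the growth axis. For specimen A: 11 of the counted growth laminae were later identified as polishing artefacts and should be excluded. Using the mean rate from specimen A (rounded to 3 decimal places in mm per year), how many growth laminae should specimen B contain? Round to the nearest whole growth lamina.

Specimen A: adjusted count: 1817 − 11 = 1806 growth laminae.
A: 657.8 mm over 1806 years gives 657.8 / 1806 ≈ 0.364 mm/yr.
For B, 562.6 / 0.364 = 1545.60 years ≈ 1546 growth laminae.

1546 growth laminae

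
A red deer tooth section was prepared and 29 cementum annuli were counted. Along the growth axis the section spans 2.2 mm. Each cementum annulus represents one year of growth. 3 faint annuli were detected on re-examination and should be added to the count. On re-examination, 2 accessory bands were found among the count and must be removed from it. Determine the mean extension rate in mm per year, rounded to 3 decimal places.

Adjusted count: 29 − 2 + 3 = 30 cementum annuli.
2.2 mm over 30 years gives 2.2 / 30 ≈ 0.073 mm per year.

0.073 mm per year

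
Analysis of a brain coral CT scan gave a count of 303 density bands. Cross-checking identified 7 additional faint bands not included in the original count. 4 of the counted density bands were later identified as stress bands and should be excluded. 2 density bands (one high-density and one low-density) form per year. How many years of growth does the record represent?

True density band count = 303 − 4 + 7 = 306.
Dividing by 2 density bands per year: 306 / 2 = 153 years.

153 yr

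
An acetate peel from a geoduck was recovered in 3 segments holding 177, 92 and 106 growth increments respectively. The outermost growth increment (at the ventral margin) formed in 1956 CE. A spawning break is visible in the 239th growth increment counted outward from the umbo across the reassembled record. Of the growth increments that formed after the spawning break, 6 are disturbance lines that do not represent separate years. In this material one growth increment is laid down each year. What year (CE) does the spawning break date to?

1826 CE

Total growth increments = 177 + 92 + 106 = 375.
375 − 239 = 136 growth increments lie beyond the spawning break toward the ventral margin.
Excluding 6 false growth increments: 136 − 6 = 130.
Counting back 130 years from 1956 CE places the spawning break in 1956 − 130 = 1826 CE.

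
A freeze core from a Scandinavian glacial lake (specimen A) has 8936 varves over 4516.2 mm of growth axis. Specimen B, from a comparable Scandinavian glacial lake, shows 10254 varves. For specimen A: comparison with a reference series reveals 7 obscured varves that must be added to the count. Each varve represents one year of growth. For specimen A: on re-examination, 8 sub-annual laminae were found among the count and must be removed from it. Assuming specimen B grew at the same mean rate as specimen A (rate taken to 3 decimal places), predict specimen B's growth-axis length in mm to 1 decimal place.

Specimen A: after corrections the count is 8936 − 8 + 7 = 8935 varves.
A: 4516.2 mm over 8935 years gives 4516.2 / 8935 ≈ 0.505 mm per year.
Length of B = 0.505 × 10254 = 5178.3 mm.

5178.3 mm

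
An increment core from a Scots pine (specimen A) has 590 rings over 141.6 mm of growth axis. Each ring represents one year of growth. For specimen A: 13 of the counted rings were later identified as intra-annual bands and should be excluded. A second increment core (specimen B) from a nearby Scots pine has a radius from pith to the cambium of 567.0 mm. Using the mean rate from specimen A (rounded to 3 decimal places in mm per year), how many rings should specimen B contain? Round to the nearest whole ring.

Specimen A: adjusted count: 590 − 13 = 577 rings.
A: 141.6 mm over 577 years gives 141.6 / 577 ≈ 0.245 mm/yr.
For B, 567.0 / 0.245 = 2314.29 years ≈ 2314 rings.

2314 rings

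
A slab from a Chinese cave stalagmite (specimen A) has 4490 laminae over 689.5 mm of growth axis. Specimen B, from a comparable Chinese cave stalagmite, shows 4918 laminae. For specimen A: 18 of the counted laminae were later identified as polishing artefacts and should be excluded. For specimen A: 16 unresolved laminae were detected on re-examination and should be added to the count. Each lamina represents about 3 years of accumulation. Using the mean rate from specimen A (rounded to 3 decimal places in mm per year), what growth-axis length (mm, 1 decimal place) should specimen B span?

Specimen A: correcting the raw count gives 4490 − 18 + 16 = 4488 true laminae.
Specimen A: at 3 years per lamina, 4488 × 3 = 13464 years.
A: Extension rate ≈ 689.5 / 13464 = 0.051 mm per year.
Specimen B: at 3 years per lamina, 4918 × 3 = 14754 years. B's length ≈ 0.051 × 14754 = 752.5 mm.

752.5 mm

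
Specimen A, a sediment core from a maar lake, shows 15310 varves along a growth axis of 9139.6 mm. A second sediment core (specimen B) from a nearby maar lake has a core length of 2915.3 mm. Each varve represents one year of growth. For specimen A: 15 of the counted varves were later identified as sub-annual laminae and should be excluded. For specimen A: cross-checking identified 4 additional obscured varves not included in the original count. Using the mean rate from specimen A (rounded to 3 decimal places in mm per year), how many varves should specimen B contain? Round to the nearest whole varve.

4883 varves

Specimen A: adjusted count: 15310 − 15 + 4 = 15299 varves.
A: Mean rate = 9139.6 mm / 15299 years ≈ 0.597 mm/yr.
B spans 2915.3 / 0.597 = 4883.25 years ≈ 4883 varves.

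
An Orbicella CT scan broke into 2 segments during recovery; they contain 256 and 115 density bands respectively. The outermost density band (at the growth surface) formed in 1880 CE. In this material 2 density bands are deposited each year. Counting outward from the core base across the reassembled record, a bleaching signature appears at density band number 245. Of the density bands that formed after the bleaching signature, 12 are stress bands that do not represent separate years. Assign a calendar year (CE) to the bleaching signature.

1823 CE

Total density bands = 256 + 115 = 371.
The bleaching signature sits at density band 245 from the core base, so 371 − 245 = 126 density bands formed after it.
Excluding 12 false density bands: 126 − 12 = 114.
With 2 density bands per year, 114 / 2 = 57 years.
1880 − 57 = 1823 CE.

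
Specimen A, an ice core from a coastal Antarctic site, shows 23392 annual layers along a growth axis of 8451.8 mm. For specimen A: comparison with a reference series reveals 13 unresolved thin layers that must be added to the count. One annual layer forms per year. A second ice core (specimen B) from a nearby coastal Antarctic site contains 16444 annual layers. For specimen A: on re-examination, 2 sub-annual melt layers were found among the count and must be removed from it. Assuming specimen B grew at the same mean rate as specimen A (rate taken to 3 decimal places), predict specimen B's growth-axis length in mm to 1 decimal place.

Specimen A: after corrections the count is 23392 − 2 + 13 = 23403 annual layers.
A: Extension rate ≈ 8451.8 / 23403 = 0.361 mm/yr.
Length of B = 0.361 × 16444 = 5936.3 mm.

5936.3 mm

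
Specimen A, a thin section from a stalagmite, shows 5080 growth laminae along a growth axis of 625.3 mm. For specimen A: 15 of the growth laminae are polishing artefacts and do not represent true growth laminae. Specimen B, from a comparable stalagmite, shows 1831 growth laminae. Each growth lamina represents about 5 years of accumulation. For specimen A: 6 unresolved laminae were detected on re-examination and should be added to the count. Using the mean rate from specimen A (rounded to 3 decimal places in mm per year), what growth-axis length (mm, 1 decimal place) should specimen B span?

Specimen A: true growth lamina count = 5080 − 15 + 6 = 5071.
Specimen A: 5071 growth laminae at 5 years each span 5071 × 5 = 25355 years.
A: Mean rate = 625.3 mm / 25355 years ≈ 0.025 mm per year.
Specimen B: multiplying by 5 years per growth lamina: 1831 × 5 = 9155 years. B's length ≈ 0.025 × 9155 = 228.9 mm.

228.9 mm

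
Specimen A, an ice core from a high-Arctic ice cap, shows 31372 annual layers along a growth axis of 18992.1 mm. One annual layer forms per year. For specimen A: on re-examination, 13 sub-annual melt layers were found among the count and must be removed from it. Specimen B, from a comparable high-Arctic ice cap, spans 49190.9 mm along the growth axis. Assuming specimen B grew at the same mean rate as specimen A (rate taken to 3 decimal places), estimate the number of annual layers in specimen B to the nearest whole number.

Specimen A: after corrections the count is 31372 − 13 = 31359 annual layers.
A: Mean rate = 18992.1 mm / 31359 years ≈ 0.606 mm/year.
B spans 49190.9 / 0.606 = 81173.10 years ≈ 81173 annual layers.

81173 annual layers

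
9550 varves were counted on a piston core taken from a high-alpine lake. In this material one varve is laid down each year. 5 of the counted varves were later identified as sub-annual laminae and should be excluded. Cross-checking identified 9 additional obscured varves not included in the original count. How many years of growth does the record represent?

Correcting the raw count gives 9550 − 5 + 9 = 9554 true varves.
With a one-to-one varve periodicity this is 9554 years.

9554 yr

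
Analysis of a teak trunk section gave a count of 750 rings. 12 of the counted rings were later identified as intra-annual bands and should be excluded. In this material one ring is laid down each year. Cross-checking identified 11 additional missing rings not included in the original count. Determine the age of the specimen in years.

Adjusted count: 750 − 12 + 11 = 749 rings.
One ring per year makes the duration 749 years.

749 years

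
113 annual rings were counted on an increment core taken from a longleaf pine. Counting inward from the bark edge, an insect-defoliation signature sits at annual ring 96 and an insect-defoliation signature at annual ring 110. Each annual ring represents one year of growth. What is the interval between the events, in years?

The two markers are separated by 110 − 96 = 14 annual rings.
One annual ring per year makes the interval 14 years.

14 years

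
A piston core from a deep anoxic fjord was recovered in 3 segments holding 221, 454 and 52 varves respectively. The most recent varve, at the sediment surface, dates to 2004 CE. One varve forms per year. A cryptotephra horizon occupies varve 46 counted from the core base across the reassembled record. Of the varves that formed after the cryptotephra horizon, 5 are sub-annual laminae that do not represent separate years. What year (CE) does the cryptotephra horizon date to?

Total varves = 221 + 454 + 52 = 727.
The cryptotephra horizon sits at varve 46 from the core base, so 727 − 46 = 681 varves formed after it.
Removing the 5 false varves leaves 681 − 5 = 676 true varves beyond the cryptotephra horizon.
Counting back 676 years from 2004 CE places the cryptotephra horizon in 2004 − 676 = 1328 CE.

1328 CE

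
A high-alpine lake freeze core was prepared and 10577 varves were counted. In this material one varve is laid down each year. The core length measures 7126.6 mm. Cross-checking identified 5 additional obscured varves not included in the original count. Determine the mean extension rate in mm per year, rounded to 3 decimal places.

0.673 mm per year

Correcting the raw count gives 10577 + 5 = 10582 true varves.
Mean rate = 7126.6 mm / 10582 years ≈ 0.673 mm per year.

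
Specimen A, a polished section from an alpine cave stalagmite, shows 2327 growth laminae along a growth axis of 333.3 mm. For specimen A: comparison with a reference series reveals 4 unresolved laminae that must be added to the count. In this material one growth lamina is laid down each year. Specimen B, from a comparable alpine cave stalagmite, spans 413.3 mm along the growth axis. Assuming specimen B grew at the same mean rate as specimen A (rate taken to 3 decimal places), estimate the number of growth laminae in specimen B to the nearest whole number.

2890 growth laminae

Specimen A: true growth lamina count = 2327 + 4 = 2331.
A: Mean rate = 333.3 mm / 2331 years ≈ 0.143 mm per year.
For B, 413.3 / 0.143 = 2890.21 years ≈ 2890 growth laminae.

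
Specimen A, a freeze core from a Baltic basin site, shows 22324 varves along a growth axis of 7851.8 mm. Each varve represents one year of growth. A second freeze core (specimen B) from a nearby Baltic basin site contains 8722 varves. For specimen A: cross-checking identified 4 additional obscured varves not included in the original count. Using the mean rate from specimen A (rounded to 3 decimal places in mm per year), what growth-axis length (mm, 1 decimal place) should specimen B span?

Specimen A: after corrections the count is 22324 + 4 = 22328 varves.
A: 7851.8 mm over 22328 years gives 7851.8 / 22328 ≈ 0.352 mm/yr.
Length of B = 0.352 × 8722 = 3070.1 mm.

3070.1 mm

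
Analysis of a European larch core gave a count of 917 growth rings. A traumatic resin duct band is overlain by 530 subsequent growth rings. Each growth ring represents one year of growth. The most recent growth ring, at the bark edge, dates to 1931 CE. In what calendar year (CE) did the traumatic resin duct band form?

530 growth rings formed after the traumatic resin duct band.
Counting back 530 years from 1931 CE places the traumatic resin duct band in 1931 − 530 = 1401 CE.

1401 CE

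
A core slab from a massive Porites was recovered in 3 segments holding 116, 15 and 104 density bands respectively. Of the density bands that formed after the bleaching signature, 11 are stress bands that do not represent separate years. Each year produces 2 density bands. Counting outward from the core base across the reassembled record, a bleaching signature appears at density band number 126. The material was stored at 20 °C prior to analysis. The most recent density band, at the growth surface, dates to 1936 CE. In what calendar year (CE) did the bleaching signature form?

Total density bands = 116 + 15 + 104 = 235.
Between density band 126 and the growth surface there are 235 − 126 = 109 density bands.
Removing the 11 false density bands leaves 109 − 11 = 98 true density bands beyond the bleaching signature.
Dividing by 2 density bands per year: 98 / 2 = 49 years.
The density band at the growth surface is 1936 CE, so the bleaching signature dates to 1936 − 49 = 1887 CE.

1887 CE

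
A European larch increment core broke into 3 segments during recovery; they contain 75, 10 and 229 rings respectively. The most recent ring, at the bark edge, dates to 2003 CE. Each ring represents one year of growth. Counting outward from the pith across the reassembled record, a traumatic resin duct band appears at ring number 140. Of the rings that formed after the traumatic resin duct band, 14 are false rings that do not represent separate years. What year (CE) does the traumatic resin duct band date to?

Total rings = 75 + 10 + 229 = 314.
314 − 140 = 174 rings lie beyond the traumatic resin duct band toward the bark edge.
Excluding 14 false rings: 174 − 14 = 160.
2003 − 160 = 1843 CE.

1843 CE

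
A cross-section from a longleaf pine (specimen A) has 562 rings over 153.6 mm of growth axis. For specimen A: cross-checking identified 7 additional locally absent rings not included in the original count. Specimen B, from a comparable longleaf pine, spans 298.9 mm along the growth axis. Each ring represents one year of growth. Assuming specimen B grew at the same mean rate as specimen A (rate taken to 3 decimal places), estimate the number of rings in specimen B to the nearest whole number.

1107 rings

Specimen A: adjusted count: 562 + 7 = 569 rings.
A: 153.6 mm over 569 years gives 153.6 / 569 ≈ 0.270 mm/year.
Specimen B: 298.9 mm / 0.270 mm per year = 1107.04 years ≈ 1107 rings.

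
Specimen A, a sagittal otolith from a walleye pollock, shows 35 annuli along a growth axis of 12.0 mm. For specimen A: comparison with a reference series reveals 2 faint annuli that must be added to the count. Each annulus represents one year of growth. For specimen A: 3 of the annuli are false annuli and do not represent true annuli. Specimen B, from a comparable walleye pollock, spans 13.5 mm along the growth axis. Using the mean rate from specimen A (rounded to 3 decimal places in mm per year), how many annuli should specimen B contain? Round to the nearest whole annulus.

38 annuli

Specimen A: after corrections the count is 35 − 3 + 2 = 34 annuli.
A: 12.0 mm over 34 years gives 12.0 / 34 ≈ 0.353 mm per year.
B spans 13.5 / 0.353 = 38.24 years ≈ 38 annuli.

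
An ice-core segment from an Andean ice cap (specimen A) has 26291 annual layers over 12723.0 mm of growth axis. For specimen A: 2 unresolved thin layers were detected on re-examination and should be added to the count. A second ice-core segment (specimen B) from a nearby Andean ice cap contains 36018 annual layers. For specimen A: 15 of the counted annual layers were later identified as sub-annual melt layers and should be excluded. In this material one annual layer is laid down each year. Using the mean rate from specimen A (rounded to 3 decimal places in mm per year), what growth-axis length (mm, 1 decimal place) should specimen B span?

17432.7 mm

Specimen A: true annual layer count = 26291 − 15 + 2 = 26278.
A: Mean rate = 12723.0 mm / 26278 years ≈ 0.484 mm/year.
For B, 0.484 mm/year × 36018 years = 17432.7 mm.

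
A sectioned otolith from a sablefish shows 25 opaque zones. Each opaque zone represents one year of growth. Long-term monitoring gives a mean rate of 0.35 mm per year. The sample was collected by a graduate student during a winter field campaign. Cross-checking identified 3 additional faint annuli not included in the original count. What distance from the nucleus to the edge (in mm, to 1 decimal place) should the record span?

Correcting the raw count gives 25 + 3 = 28 true opaque zones.
Length ≈ 0.35 × 28 = 9.8 mm.

9.8 mm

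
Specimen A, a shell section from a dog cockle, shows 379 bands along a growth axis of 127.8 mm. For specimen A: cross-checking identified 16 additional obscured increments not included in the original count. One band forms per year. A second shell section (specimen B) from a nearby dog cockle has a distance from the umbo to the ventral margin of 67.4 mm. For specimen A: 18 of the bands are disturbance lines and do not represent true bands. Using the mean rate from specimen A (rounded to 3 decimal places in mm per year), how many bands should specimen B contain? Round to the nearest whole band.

Specimen A: true band count = 379 − 18 + 16 = 377.
A: Mean rate = 127.8 mm / 377 years ≈ 0.339 mm per year.
Specimen B: 67.4 mm / 0.339 mm per year = 198.82 years ≈ 199 bands.

199 bands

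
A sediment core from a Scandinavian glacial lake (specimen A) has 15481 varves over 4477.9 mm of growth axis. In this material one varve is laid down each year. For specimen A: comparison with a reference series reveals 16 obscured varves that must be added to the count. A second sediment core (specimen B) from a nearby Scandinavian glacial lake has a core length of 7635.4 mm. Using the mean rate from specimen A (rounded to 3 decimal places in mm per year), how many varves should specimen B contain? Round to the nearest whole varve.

Specimen A: adjusted count: 15481 + 16 = 15497 varves.
A: Mean rate = 4477.9 mm / 15497 years ≈ 0.289 mm per year.
Specimen B: 7635.4 mm / 0.289 mm per year = 26420.07 years ≈ 26420 varves.

26420 varves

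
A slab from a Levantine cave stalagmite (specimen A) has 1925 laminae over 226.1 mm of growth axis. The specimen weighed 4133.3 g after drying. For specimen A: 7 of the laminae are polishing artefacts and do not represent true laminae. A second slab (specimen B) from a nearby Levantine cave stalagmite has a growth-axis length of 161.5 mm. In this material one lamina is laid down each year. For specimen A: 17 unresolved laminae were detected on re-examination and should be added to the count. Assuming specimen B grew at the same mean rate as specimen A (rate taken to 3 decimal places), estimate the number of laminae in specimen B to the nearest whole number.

1380 laminae

Specimen A: true lamina count = 1925 − 7 + 17 = 1935.
A: 226.1 mm over 1935 years gives 226.1 / 1935 ≈ 0.117 mm/year.
For B, 161.5 / 0.117 = 1380.34 years ≈ 1380 laminae.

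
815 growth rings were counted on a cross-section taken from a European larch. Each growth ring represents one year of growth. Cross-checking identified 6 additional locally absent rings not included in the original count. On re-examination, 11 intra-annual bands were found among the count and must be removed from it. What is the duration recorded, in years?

True growth ring count = 815 − 11 + 6 = 810.
One growth ring per year makes the duration 810 years.

810 yr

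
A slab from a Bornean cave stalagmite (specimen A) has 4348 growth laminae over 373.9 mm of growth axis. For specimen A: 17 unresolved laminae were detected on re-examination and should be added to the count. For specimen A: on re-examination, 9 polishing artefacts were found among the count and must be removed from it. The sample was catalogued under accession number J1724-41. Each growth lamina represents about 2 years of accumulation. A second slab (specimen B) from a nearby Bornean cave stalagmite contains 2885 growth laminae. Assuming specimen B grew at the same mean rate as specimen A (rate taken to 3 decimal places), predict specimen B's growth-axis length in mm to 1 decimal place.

Specimen A: correcting the raw count gives 4348 − 9 + 17 = 4356 true growth laminae.
Specimen A: 4356 growth laminae at 2 years each span 4356 × 2 = 8712 years.
A: Mean rate = 373.9 mm / 8712 years ≈ 0.043 mm/year.
Specimen B: 2885 growth laminae at 2 years each span 2885 × 2 = 5770 years. Length of B = 0.043 × 5770 = 248.1 mm.

248.1 mm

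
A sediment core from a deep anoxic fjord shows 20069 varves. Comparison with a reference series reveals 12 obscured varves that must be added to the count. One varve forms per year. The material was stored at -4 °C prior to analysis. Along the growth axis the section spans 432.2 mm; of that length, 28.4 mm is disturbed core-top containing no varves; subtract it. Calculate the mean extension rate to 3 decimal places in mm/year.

Correcting the raw count gives 20069 + 12 = 20081 true varves.
Removing the 28.4 mm offcut leaves 432.2 − 28.4 = 403.8 mm.
Extension rate ≈ 403.8 / 20081 = 0.020 mm/year.

0.020 mm/year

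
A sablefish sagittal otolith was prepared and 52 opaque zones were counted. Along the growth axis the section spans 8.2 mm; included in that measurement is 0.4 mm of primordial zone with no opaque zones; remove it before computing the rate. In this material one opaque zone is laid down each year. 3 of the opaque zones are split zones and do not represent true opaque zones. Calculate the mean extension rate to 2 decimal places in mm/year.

0.16 mm/year

Correcting the raw count gives 52 − 3 = 49 true opaque zones.
The growth record spans 8.2 − 0.4 = 7.8 mm.
7.8 mm over 49 years gives 7.8 / 49 ≈ 0.16 mm/year.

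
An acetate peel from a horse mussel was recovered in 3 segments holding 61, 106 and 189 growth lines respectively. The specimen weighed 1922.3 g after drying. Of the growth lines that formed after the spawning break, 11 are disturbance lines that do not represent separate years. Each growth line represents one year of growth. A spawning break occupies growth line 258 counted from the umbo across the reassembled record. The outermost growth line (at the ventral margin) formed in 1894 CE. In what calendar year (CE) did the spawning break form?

1807 CE

Total growth lines = 61 + 106 + 189 = 356.
The spawning break sits at growth line 258 from the umbo, so 356 − 258 = 98 growth lines formed after it.
98 − 11 false = 87 true growth lines after the spawning break.
The growth line at the ventral margin is 1894 CE, so the spawning break dates to 1894 − 87 = 1807 CE.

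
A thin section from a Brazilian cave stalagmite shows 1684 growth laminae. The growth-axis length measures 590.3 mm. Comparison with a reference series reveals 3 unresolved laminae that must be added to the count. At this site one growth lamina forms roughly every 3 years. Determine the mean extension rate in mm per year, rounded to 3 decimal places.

0.117 mm per year

After corrections the count is 1684 + 3 = 1687 growth laminae.
Multiplying by 3 years per growth lamina: 1687 × 3 = 5061 years.
Mean rate = 590.3 mm / 5061 years ≈ 0.117 mm per year.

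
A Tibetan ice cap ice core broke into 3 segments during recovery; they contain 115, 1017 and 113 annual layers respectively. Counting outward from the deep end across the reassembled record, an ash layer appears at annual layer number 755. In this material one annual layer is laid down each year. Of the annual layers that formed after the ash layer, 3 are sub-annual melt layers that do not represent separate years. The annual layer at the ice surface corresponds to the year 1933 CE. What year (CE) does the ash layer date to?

1446 CE

Total annual layers = 115 + 1017 + 113 = 1245.
Between annual layer 755 and the ice surface there are 1245 − 755 = 490 annual layers.
490 − 3 false = 487 true annual layers after the ash layer.
Counting back 487 years from 1933 CE places the ash layer in 1933 − 487 = 1446 CE.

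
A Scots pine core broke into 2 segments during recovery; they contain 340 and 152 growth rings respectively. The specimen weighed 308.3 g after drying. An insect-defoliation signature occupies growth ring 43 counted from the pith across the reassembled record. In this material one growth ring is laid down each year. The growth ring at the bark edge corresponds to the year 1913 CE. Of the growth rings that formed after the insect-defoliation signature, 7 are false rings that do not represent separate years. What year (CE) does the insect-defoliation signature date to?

Total growth rings = 340 + 152 = 492.
Between growth ring 43 and the bark edge there are 492 − 43 = 449 growth rings.
449 − 7 false = 442 true growth rings after the insect-defoliation signature.
1913 − 442 = 1471 CE.

1471 CE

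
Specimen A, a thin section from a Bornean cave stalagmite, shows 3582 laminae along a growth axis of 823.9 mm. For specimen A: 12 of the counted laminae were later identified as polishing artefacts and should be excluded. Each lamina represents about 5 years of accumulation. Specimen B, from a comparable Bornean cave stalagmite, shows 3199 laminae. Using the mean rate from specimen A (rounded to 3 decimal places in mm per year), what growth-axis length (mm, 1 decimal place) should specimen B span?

735.8 mm

Specimen A: true lamina count = 3582 − 12 = 3570.
Specimen A: at 5 years per lamina, 3570 × 5 = 17850 years.
A: Extension rate ≈ 823.9 / 17850 = 0.046 mm per year.
Specimen B: 3199 laminae at 5 years each span 3199 × 5 = 15995 years. B's length ≈ 0.046 × 15995 = 735.8 mm.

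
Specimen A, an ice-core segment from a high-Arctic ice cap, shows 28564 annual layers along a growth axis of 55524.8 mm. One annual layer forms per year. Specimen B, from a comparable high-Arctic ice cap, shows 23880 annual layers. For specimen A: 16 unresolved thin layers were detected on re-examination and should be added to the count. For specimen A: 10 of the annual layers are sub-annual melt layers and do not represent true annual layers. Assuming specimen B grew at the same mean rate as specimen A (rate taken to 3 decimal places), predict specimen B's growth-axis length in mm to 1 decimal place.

46398.8 mm

Specimen A: true annual layer count = 28564 − 10 + 16 = 28570.
A: Extension rate ≈ 55524.8 / 28570 = 1.943 mm/year.
Length of B = 1.943 × 23880 = 46398.8 mm.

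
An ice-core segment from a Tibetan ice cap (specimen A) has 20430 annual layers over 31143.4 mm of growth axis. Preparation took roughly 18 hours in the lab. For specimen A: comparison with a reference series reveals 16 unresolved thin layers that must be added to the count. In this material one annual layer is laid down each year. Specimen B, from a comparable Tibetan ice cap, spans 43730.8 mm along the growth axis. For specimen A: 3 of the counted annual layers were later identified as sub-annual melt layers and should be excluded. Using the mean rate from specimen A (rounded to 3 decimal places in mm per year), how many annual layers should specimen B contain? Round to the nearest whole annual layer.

Specimen A: true annual layer count = 20430 − 3 + 16 = 20443.
A: Extension rate ≈ 31143.4 / 20443 = 1.523 mm/year.
For B, 43730.8 / 1.523 = 28713.59 years ≈ 28714 annual layers.

28714 annual layers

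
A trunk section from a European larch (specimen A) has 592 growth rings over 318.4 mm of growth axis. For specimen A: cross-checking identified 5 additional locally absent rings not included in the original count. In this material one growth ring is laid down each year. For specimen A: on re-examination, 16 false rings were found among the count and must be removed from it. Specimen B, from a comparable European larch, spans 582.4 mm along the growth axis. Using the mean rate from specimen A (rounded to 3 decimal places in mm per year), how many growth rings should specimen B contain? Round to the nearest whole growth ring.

Specimen A: adjusted count: 592 − 16 + 5 = 581 growth rings.
A: Mean rate = 318.4 mm / 581 years ≈ 0.548 mm/yr.
For B, 582.4 / 0.548 = 1062.77 years ≈ 1063 growth rings.

1063 growth rings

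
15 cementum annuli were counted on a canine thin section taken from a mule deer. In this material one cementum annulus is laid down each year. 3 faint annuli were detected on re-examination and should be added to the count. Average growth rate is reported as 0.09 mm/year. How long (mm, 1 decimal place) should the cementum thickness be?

1.6 mm

Correcting the raw count gives 15 + 3 = 18 true cementum annuli.
Predicted length = 0.09 mm/year × 18 years = 1.6 mm.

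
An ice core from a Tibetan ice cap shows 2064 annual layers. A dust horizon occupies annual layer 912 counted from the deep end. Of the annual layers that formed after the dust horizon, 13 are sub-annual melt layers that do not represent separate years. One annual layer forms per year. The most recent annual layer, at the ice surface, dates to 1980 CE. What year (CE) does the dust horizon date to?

841 CE

Between annual layer 912 and the ice surface there are 2064 − 912 = 1152 annual layers.
1152 − 13 false = 1139 true annual layers after the dust horizon.
Counting back 1139 years from 1980 CE places the dust horizon in 1980 − 1139 = 841 CE.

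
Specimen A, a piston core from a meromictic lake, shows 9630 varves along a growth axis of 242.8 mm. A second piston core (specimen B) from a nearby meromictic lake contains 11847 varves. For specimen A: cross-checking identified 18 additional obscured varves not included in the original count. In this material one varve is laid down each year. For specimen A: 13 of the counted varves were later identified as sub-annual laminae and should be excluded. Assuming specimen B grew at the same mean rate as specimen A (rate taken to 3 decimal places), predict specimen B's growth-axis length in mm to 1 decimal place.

296.2 mm

Specimen A: correcting the raw count gives 9630 − 13 + 18 = 9635 true varves.
A: Mean rate = 242.8 mm / 9635 years ≈ 0.025 mm/year.
Length of B = 0.025 × 11847 = 296.2 mm.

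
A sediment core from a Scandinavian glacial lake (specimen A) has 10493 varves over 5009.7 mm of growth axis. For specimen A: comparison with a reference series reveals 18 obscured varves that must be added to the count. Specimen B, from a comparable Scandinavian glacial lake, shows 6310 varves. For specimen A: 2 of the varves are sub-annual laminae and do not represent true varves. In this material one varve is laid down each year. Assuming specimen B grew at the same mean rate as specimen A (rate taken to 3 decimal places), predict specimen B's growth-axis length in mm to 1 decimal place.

3009.9 mm

Specimen A: correcting the raw count gives 10493 − 2 + 18 = 10509 true varves.
A: 5009.7 mm over 10509 years gives 5009.7 / 10509 ≈ 0.477 mm per year.
Length of B = 0.477 × 6310 = 3009.9 mm.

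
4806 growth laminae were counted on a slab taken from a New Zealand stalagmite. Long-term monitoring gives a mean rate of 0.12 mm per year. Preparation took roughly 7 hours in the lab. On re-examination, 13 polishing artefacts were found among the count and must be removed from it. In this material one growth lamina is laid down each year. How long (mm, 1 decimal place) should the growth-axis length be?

575.2 mm

Correcting the raw count gives 4806 − 13 = 4793 true growth laminae.
4793 years at 0.12 mm/year gives 0.12 × 4793 = 575.2 mm.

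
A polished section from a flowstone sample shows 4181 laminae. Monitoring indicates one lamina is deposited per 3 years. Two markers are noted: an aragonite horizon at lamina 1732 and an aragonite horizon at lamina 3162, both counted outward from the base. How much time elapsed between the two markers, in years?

The two markers are separated by 3162 − 1732 = 1430 laminae.
At 3 years per lamina, 1430 × 3 = 4290 years.

4290 yr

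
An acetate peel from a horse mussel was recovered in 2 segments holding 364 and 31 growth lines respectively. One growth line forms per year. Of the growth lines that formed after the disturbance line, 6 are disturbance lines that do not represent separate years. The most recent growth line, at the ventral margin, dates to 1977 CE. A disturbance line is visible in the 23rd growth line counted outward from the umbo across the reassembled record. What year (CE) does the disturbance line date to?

1611 CE

Total growth lines = 364 + 31 = 395.
395 − 23 = 372 growth lines lie beyond the disturbance line toward the ventral margin.
372 − 6 false = 366 true growth lines after the disturbance line.
The growth line at the ventral margin is 1977 CE, so the disturbance line dates to 1977 − 366 = 1611 CE.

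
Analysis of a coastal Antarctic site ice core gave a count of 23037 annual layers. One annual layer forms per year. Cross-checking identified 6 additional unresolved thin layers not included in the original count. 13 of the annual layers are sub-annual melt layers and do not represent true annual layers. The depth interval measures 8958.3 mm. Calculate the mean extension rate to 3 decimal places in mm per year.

0.389 mm per year

Correcting the raw count gives 23037 − 13 + 6 = 23030 true annual layers.
8958.3 mm over 23030 years gives 8958.3 / 23030 ≈ 0.389 mm per year.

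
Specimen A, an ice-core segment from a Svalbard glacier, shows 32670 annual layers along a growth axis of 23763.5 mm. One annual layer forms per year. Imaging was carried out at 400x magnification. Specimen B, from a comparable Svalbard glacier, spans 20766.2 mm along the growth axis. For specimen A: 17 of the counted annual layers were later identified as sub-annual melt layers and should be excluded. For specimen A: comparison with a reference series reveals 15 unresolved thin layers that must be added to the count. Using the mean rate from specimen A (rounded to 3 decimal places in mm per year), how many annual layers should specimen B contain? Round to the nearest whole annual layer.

28564 annual layers

Specimen A: adjusted count: 32670 − 17 + 15 = 32668 annual layers.
A: 23763.5 mm over 32668 years gives 23763.5 / 32668 ≈ 0.727 mm per year.
For B, 20766.2 / 0.727 = 28564.24 years ≈ 28564 annual layers.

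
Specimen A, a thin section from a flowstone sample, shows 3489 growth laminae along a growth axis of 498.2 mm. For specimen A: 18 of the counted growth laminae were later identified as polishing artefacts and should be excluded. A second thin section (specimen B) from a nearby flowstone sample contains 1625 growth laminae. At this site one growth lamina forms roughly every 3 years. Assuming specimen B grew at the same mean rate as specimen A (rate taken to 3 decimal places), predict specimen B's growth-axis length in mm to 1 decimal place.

Specimen A: after corrections the count is 3489 − 18 = 3471 growth laminae.
Specimen A: 3471 growth laminae at 3 years each span 3471 × 3 = 10413 years.
A: Mean rate = 498.2 mm / 10413 years ≈ 0.048 mm per year.
Specimen B: multiplying by 3 years per growth lamina: 1625 × 3 = 4875 years. B's length ≈ 0.048 × 4875 = 234.0 mm.

234.0 mm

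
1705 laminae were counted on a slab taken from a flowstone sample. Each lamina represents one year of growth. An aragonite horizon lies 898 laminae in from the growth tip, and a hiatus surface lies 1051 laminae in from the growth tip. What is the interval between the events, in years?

153 years

Separation: 1051 − 898 = 153 laminae.
One lamina per year makes the interval 153 years.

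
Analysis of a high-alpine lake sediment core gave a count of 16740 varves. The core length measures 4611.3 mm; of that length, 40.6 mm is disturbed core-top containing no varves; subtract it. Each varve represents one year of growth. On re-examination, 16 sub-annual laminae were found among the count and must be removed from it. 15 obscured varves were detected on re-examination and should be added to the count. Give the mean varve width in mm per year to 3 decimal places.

0.273 mm per year

Correcting the raw count gives 16740 − 16 + 15 = 16739 true varves.
Removing the 40.6 mm offcut leaves 4611.3 − 40.6 = 4570.7 mm.
Mean rate = 4570.7 mm / 16739 years ≈ 0.273 mm per year.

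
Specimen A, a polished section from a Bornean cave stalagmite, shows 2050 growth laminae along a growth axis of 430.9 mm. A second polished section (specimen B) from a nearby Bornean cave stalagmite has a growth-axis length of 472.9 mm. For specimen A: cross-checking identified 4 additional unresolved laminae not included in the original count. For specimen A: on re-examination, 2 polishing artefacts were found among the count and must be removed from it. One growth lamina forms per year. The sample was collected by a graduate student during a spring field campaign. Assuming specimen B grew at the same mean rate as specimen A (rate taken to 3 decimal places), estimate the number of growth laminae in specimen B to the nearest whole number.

2252 growth laminae

Specimen A: adjusted count: 2050 − 2 + 4 = 2052 growth laminae.
A: Mean rate = 430.9 mm / 2052 years ≈ 0.210 mm/year.
For B, 472.9 / 0.210 = 2251.90 years ≈ 2252 growth laminae.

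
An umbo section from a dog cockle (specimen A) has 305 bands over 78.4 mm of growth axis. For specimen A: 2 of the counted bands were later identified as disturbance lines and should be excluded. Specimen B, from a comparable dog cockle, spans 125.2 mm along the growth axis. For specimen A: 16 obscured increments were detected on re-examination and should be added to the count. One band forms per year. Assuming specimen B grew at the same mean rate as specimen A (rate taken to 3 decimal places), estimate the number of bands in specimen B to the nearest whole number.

Specimen A: after corrections the count is 305 − 2 + 16 = 319 bands.
A: 78.4 mm over 319 years gives 78.4 / 319 ≈ 0.246 mm per year.
B spans 125.2 / 0.246 = 508.94 years ≈ 509 bands.

509 bands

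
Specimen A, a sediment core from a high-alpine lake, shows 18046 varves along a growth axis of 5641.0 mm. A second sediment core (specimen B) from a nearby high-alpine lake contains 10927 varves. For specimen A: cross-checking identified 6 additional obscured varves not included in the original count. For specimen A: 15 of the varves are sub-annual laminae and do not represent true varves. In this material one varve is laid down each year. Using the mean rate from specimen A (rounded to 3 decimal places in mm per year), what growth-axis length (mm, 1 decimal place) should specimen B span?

Specimen A: correcting the raw count gives 18046 − 15 + 6 = 18037 true varves.
A: 5641.0 mm over 18037 years gives 5641.0 / 18037 ≈ 0.313 mm per year.
B's length ≈ 0.313 × 10927 = 3420.2 mm.

3420.2 mm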